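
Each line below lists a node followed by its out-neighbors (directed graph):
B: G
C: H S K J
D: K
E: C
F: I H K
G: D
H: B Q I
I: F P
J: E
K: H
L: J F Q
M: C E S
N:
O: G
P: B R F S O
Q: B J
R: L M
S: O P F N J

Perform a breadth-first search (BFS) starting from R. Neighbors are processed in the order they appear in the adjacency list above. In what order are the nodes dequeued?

Visit R; enqueue L, M → queue [L, M]
Visit L; enqueue J, F, Q → queue [M, J, F, Q]
Visit M; enqueue C, E, S → queue [J, F, Q, C, E, S]
Visit J → queue [F, Q, C, E, S]
Visit F; enqueue I, H, K → queue [Q, C, E, S, I, H, K]
Visit Q; enqueue B → queue [C, E, S, I, H, K, B]
Visit C → queue [E, S, I, H, K, B]
Visit E → queue [S, I, H, K, B]
Visit S; enqueue O, P, N → queue [I, H, K, B, O, P, N]
Visit I → queue [H, K, B, O, P, N]
Visit H → queue [K, B, O, P, N]
Visit K → queue [B, O, P, N]
Visit B; enqueue G → queue [O, P, N, G]
Visit O → queue [P, N, G]
Visit P → queue [N, G]
Visit N → queue [G]
Visit G; enqueue D → queue [D]
Visit D → queue []

R, L, M, J, F, Q, C, E, S, I, H, K, B, O, P, N, G, D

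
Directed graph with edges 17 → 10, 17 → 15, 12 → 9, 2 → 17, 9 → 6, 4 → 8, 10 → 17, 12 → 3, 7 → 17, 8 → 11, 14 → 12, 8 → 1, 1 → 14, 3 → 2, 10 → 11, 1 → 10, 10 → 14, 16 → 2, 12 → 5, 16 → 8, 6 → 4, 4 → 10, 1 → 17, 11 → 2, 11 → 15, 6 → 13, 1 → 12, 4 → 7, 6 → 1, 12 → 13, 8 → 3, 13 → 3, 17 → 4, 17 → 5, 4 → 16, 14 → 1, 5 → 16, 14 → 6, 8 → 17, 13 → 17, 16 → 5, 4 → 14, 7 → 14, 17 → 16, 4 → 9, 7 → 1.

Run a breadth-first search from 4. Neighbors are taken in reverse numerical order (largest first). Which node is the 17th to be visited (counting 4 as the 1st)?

15

Visit 4; enqueue 16, 14, 10, 9, 8, 7 → queue [16, 14, 10, 9, 8, 7]
Visit 16; enqueue 5, 2 → queue [14, 10, 9, 8, 7, 5, 2]
Visit 14; enqueue 12, 6, 1 → queue [10, 9, 8, 7, 5, 2, 12, 6, 1]
Visit 10; enqueue 17, 11 → queue [9, 8, 7, 5, 2, 12, 6, 1, 17, 11]
Visit 9 → queue [8, 7, 5, 2, 12, 6, 1, 17, 11]
Visit 8; enqueue 3 → queue [7, 5, 2, 12, 6, 1, 17, 11, 3]
Visit 7 → queue [5, 2, 12, 6, 1, 17, 11, 3]
Visit 5 → queue [2, 12, 6, 1, 17, 11, 3]
Visit 2 → queue [12, 6, 1, 17, 11, 3]
Visit 12; enqueue 13 → queue [6, 1, 17, 11, 3, 13]
Visit 6 → queue [1, 17, 11, 3, 13]
Visit 1 → queue [17, 11, 3, 13]
Visit 17; enqueue 15 → queue [11, 3, 13, 15]
Visit 11 → queue [3, 13, 15]
Visit 3 → queue [13, 15]
Visit 13 → queue [15]
Visit 15 → queue []

Visit order: 4, 16, 14, 10, 9, 8, 7, 5, 2, 12, 6, 1, 17, 11, 3, 13, 15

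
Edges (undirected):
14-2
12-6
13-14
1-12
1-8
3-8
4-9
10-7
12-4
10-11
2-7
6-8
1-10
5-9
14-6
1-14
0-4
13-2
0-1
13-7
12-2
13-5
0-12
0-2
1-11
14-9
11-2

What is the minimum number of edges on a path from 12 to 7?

Level 0: 12
Level 1: 0, 1, 2, 4, 6
Level 2: 7, 8, 9, 10, 11, 13, 14
Level 3: 3, 5
7 first appears at level 2.

2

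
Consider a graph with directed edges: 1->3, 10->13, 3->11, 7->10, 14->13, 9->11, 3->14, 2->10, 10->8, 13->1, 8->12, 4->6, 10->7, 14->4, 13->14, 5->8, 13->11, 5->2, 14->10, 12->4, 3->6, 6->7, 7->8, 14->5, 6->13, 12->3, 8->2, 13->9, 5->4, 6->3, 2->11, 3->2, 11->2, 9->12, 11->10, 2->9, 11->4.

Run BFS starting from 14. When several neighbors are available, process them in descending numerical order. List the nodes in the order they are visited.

14, 13, 10, 5, 4, 11, 9, 1, 8, 7, 2, 6, 12, 3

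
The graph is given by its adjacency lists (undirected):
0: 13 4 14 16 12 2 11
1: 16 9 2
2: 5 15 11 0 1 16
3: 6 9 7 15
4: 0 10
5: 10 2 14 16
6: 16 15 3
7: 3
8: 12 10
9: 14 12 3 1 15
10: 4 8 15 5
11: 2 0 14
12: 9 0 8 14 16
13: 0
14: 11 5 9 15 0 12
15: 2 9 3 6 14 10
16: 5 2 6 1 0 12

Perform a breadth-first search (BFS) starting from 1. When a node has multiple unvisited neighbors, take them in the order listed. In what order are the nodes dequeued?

1 → 16 → 9 → 2 → 5 → 6 → 0 → 12 → 14 → 3 → 15 → 11 → 10 → 13 → 4 → 8 → 7

Visit 1; enqueue 16, 9, 2 → queue [16, 9, 2]
Visit 16; enqueue 5, 6, 0, 12 → queue [9, 2, 5, 6, 0, 12]
Visit 9; enqueue 14, 3, 15 → queue [2, 5, 6, 0, 12, 14, 3, 15]
Visit 2; enqueue 11 → queue [5, 6, 0, 12, 14, 3, 15, 11]
Visit 5; enqueue 10 → queue [6, 0, 12, 14, 3, 15, 11, 10]
Visit 6 → queue [0, 12, 14, 3, 15, 11, 10]
Visit 0; enqueue 13, 4 → queue [12, 14, 3, 15, 11, 10, 13, 4]
Visit 12; enqueue 8 → queue [14, 3, 15, 11, 10, 13, 4, 8]
Visit 14 → queue [3, 15, 11, 10, 13, 4, 8]
Visit 3; enqueue 7 → queue [15, 11, 10, 13, 4, 8, 7]
Visit 15 → queue [11, 10, 13, 4, 8, 7]
Visit 11 → queue [10, 13, 4, 8, 7]
Visit 10 → queue [13, 4, 8, 7]
Visit 13 → queue [4, 8, 7]
Visit 4 → queue [8, 7]
Visit 8 → queue [7]
Visit 7 → queue []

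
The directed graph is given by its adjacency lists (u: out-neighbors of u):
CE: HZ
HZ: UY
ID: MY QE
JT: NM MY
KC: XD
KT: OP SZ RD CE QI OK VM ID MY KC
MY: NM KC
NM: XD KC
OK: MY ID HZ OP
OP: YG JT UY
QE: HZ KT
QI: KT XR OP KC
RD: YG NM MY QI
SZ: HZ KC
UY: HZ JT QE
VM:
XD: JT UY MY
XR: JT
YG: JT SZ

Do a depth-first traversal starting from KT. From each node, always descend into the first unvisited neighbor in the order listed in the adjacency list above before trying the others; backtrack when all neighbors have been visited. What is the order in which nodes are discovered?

KT → OP → YG → JT → NM → XD → UY → HZ → QE → MY → KC → SZ → RD → QI → XR → CE → OK → ID → VM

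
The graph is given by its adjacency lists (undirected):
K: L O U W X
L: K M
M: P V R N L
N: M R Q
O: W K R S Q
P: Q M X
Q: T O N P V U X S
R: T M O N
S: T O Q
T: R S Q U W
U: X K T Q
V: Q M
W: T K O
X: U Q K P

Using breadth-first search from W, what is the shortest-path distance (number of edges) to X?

Level 0: W
Level 1: K, O, T
Level 2: L, Q, R, S, U, X
Level 3: M, N, P, V
X first appears at level 2.

2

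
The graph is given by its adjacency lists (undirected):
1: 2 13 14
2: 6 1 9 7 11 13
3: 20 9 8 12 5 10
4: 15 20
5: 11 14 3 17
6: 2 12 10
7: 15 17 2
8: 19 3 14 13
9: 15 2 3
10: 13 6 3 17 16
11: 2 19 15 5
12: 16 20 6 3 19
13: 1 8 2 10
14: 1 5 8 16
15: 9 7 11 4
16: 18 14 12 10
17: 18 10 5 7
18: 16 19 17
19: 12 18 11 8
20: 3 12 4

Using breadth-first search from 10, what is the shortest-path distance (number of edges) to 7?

Level 0: 10
Level 1: 3, 6, 13, 16, 17
Level 2: 1, 2, 5, 7, 8, 9, 12, 14, 18, 20
Level 3: 4, 11, 15, 19
7 first appears at level 2.

2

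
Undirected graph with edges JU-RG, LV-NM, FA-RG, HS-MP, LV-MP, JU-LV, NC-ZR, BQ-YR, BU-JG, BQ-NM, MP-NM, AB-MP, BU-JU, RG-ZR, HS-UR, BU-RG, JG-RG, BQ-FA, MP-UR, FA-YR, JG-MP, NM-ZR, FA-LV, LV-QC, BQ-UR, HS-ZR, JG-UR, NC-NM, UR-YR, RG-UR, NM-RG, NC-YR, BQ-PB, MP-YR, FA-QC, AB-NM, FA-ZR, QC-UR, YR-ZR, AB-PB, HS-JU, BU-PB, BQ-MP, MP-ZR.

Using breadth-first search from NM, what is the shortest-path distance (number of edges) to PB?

2

Level 0: NM
Level 1: AB, BQ, LV, MP, NC, RG, ZR
Level 2: BU, FA, HS, JG, JU, PB, QC, UR, YR
PB first appears at level 2.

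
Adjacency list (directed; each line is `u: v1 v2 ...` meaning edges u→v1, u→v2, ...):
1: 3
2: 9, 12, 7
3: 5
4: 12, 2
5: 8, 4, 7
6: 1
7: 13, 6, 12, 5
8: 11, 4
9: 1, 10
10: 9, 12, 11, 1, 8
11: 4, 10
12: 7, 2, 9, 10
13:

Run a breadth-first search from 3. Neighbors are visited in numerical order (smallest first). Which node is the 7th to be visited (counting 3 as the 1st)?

Visit 3; enqueue 5 → queue [5]
Visit 5; enqueue 4, 7, 8 → queue [4, 7, 8]
Visit 4; enqueue 2, 12 → queue [7, 8, 2, 12]
Visit 7; enqueue 6, 13 → queue [8, 2, 12, 6, 13]
Visit 8; enqueue 11 → queue [2, 12, 6, 13, 11]
Visit 2; enqueue 9 → queue [12, 6, 13, 11, 9]
Visit 12; enqueue 10 → queue [6, 13, 11, 9, 10]
Visit 6; enqueue 1 → queue [13, 11, 9, 10, 1]
Visit 13 → queue [11, 9, 10, 1]
Visit 11 → queue [9, 10, 1]
Visit 9 → queue [10, 1]
Visit 10 → queue [1]
Visit 1 → queue []

Visit order: 3, 5, 4, 7, 8, 2, 12, 6, 13, 11, 9, 10, 1

12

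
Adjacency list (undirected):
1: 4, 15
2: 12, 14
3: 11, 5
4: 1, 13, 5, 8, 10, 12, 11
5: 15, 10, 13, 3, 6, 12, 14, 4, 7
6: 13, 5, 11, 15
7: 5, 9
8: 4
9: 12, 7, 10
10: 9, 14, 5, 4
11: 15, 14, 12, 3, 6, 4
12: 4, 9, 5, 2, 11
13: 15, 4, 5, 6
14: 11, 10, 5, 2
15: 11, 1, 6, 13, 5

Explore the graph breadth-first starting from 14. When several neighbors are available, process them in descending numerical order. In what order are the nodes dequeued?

Visit 14; enqueue 11, 10, 5, 2 → queue [11, 10, 5, 2]
Visit 11; enqueue 15, 12, 6, 4, 3 → queue [10, 5, 2, 15, 12, 6, 4, 3]
Visit 10; enqueue 9 → queue [5, 2, 15, 12, 6, 4, 3, 9]
Visit 5; enqueue 13, 7 → queue [2, 15, 12, 6, 4, 3, 9, 13, 7]
Visit 2 → queue [15, 12, 6, 4, 3, 9, 13, 7]
Visit 15; enqueue 1 → queue [12, 6, 4, 3, 9, 13, 7, 1]
Visit 12 → queue [6, 4, 3, 9, 13, 7, 1]
Visit 6 → queue [4, 3, 9, 13, 7, 1]
Visit 4; enqueue 8 → queue [3, 9, 13, 7, 1, 8]
Visit 3 → queue [9, 13, 7, 1, 8]
Visit 9 → queue [13, 7, 1, 8]
Visit 13 → queue [7, 1, 8]
Visit 7 → queue [1, 8]
Visit 1 → queue [8]
Visit 8 → queue []

14 → 11 → 10 → 5 → 2 → 15 → 12 → 6 → 4 → 3 → 9 → 13 → 7 → 1 → 8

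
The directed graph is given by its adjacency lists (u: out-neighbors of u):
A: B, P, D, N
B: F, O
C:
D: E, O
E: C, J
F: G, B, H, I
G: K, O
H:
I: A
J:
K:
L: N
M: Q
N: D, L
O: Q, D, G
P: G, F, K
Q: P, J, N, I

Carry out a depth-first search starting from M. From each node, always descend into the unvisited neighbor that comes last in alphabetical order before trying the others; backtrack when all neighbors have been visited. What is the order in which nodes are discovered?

M -> Q -> P -> K -> G -> O -> D -> E -> J -> C -> F -> I -> A -> N -> L -> B -> H

Visit M
M → Q
Q → P
P → K
P → G
G → O
O → D
D → E
E → J
E → C
P → F
F → I
I → A
A → N
N → L
A → B
F → H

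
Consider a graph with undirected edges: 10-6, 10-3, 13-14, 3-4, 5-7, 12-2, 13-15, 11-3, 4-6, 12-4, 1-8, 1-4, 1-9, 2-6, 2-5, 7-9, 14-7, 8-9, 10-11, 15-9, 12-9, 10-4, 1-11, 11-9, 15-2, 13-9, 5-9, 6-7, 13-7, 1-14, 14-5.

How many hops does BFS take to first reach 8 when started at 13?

Level 0: 13
Level 1: 7, 9, 14, 15
Level 2: 1, 2, 5, 6, 8, 11, 12
Level 3: 3, 4, 10
8 first appears at level 2.

2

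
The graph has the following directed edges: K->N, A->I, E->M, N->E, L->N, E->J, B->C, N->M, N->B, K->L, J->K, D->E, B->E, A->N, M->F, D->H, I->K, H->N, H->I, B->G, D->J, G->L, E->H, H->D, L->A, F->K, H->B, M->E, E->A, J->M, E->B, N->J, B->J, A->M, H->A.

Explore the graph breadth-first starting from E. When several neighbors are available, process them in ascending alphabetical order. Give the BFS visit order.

Visit E; enqueue A, B, H, J, M → queue [A, B, H, J, M]
Visit A; enqueue I, N → queue [B, H, J, M, I, N]
Visit B; enqueue C, G → queue [H, J, M, I, N, C, G]
Visit H; enqueue D → queue [J, M, I, N, C, G, D]
Visit J; enqueue K → queue [M, I, N, C, G, D, K]
Visit M; enqueue F → queue [I, N, C, G, D, K, F]
Visit I → queue [N, C, G, D, K, F]
Visit N → queue [C, G, D, K, F]
Visit C → queue [G, D, K, F]
Visit G; enqueue L → queue [D, K, F, L]
Visit D → queue [K, F, L]
Visit K → queue [F, L]
Visit F → queue [L]
Visit L → queue []

E, A, B, H, J, M, I, N, C, G, D, K, F, L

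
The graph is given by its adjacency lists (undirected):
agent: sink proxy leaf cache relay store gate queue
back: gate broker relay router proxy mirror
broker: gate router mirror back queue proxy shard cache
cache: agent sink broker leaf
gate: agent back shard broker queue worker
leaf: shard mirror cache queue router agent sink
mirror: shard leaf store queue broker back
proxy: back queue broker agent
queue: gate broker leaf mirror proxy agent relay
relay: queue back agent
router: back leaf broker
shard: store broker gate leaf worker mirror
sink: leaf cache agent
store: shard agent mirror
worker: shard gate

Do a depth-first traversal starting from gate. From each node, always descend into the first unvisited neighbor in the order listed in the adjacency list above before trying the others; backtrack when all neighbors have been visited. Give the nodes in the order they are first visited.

Visit gate
gate → agent
agent → sink
sink → leaf
leaf → shard
shard → store
store → mirror
mirror → queue
queue → broker
broker → router
router → back
back → relay
back → proxy
broker → cache
shard → worker

gate agent sink leaf shard store mirror queue broker router back relay proxy cache worker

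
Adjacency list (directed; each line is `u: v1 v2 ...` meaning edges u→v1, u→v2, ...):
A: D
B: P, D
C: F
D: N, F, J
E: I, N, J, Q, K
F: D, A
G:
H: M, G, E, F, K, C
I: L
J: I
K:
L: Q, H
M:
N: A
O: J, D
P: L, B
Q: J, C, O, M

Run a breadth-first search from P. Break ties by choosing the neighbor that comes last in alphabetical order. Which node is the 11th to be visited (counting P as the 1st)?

K

Visit P; enqueue L, B → queue [L, B]
Visit L; enqueue Q, H → queue [B, Q, H]
Visit B; enqueue D → queue [Q, H, D]
Visit Q; enqueue O, M, J, C → queue [H, D, O, M, J, C]
Visit H; enqueue K, G, F, E → queue [D, O, M, J, C, K, G, F, E]
Visit D; enqueue N → queue [O, M, J, C, K, G, F, E, N]
Visit O → queue [M, J, C, K, G, F, E, N]
Visit M → queue [J, C, K, G, F, E, N]
Visit J; enqueue I → queue [C, K, G, F, E, N, I]
Visit C → queue [K, G, F, E, N, I]
Visit K → queue [G, F, E, N, I]
Visit G → queue [F, E, N, I]
Visit F; enqueue A → queue [E, N, I, A]
Visit E → queue [N, I, A]
Visit N → queue [I, A]
Visit I → queue [A]
Visit A → queue []

Visit order: P, L, B, Q, H, D, O, M, J, C, K, G, F, E, N, I, A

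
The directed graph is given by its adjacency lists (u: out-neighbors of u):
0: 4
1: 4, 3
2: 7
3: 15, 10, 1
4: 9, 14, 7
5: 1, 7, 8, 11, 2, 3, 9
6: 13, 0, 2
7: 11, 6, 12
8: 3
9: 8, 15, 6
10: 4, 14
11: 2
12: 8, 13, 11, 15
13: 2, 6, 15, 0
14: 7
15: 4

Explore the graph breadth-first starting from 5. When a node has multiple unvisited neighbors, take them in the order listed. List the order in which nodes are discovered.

Visit 5; enqueue 1, 7, 8, 11, 2, 3, 9 → queue [1, 7, 8, 11, 2, 3, 9]
Visit 1; enqueue 4 → queue [7, 8, 11, 2, 3, 9, 4]
Visit 7; enqueue 6, 12 → queue [8, 11, 2, 3, 9, 4, 6, 12]
Visit 8 → queue [11, 2, 3, 9, 4, 6, 12]
Visit 11 → queue [2, 3, 9, 4, 6, 12]
Visit 2 → queue [3, 9, 4, 6, 12]
Visit 3; enqueue 15, 10 → queue [9, 4, 6, 12, 15, 10]
Visit 9 → queue [4, 6, 12, 15, 10]
Visit 4; enqueue 14 → queue [6, 12, 15, 10, 14]
Visit 6; enqueue 13, 0 → queue [12, 15, 10, 14, 13, 0]
Visit 12 → queue [15, 10, 14, 13, 0]
Visit 15 → queue [10, 14, 13, 0]
Visit 10 → queue [14, 13, 0]
Visit 14 → queue [13, 0]
Visit 13 → queue [0]
Visit 0 → queue []

5, 1, 7, 8, 11, 2, 3, 9, 4, 6, 12, 15, 10, 14, 13, 0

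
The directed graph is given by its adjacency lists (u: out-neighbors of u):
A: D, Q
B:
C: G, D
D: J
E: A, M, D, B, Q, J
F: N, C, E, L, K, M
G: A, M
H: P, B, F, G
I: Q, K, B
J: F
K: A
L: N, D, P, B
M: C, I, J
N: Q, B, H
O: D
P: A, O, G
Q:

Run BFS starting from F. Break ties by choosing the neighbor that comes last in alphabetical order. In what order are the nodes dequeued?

Visit F; enqueue N, M, L, K, E, C → queue [N, M, L, K, E, C]
Visit N; enqueue Q, H, B → queue [M, L, K, E, C, Q, H, B]
Visit M; enqueue J, I → queue [L, K, E, C, Q, H, B, J, I]
Visit L; enqueue P, D → queue [K, E, C, Q, H, B, J, I, P, D]
Visit K; enqueue A → queue [E, C, Q, H, B, J, I, P, D, A]
Visit E → queue [C, Q, H, B, J, I, P, D, A]
Visit C; enqueue G → queue [Q, H, B, J, I, P, D, A, G]
Visit Q → queue [H, B, J, I, P, D, A, G]
Visit H → queue [B, J, I, P, D, A, G]
Visit B → queue [J, I, P, D, A, G]
Visit J → queue [I, P, D, A, G]
Visit I → queue [P, D, A, G]
Visit P; enqueue O → queue [D, A, G, O]
Visit D → queue [A, G, O]
Visit A → queue [G, O]
Visit G → queue [O]
Visit O → queue []

F, N, M, L, K, E, C, Q, H, B, J, I, P, D, A, G, O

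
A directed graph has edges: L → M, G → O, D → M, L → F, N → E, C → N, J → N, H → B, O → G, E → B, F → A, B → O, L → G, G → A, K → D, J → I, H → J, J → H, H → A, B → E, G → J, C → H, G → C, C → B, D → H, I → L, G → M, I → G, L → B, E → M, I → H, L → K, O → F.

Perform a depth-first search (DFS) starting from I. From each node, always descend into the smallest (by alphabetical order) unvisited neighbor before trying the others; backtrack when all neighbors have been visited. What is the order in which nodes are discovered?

Visit I
I → G
G → A
G → C
C → B
B → E
E → M
B → O
O → F
C → H
H → J
J → N
I → L
L → K
K → D

I → G → A → C → B → E → M → O → F → H → J → N → L → K → D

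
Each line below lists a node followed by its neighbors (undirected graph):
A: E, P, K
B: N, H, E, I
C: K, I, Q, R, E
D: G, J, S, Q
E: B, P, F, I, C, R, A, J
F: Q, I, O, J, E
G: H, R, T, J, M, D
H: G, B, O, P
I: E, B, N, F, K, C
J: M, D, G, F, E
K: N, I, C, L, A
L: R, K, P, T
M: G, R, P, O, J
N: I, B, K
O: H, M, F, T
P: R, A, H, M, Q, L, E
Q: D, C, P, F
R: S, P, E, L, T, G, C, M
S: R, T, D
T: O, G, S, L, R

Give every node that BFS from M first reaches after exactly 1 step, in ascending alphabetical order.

G, J, O, P, R

Level 0: M
Level 1: G, J, O, P, R
Level 2: A, C, D, E, F, H, L, Q, S, T
Level 3: B, I, K
Level 4: N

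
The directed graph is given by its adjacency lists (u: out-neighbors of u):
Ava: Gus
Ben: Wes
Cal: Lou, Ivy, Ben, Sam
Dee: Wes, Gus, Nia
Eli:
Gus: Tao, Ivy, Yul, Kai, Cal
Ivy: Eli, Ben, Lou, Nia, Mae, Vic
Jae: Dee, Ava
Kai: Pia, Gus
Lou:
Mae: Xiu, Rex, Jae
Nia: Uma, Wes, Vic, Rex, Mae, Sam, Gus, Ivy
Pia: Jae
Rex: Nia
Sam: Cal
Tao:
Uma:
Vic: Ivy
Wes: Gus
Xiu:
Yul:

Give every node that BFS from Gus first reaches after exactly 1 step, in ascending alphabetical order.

Cal, Ivy, Kai, Tao, Yul

Level 0: Gus
Level 1: Cal, Ivy, Kai, Tao, Yul
Level 2: Ben, Eli, Lou, Mae, Nia, Pia, Sam, Vic
Level 3: Jae, Rex, Uma, Wes, Xiu
Level 4: Ava, Dee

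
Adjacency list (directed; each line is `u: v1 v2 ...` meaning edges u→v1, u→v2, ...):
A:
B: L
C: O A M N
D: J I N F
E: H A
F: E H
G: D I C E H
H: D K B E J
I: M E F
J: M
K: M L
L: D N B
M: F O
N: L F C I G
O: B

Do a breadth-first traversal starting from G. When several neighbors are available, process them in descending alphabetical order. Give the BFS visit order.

Visit G; enqueue I, H, E, D, C → queue [I, H, E, D, C]
Visit I; enqueue M, F → queue [H, E, D, C, M, F]
Visit H; enqueue K, J, B → queue [E, D, C, M, F, K, J, B]
Visit E; enqueue A → queue [D, C, M, F, K, J, B, A]
Visit D; enqueue N → queue [C, M, F, K, J, B, A, N]
Visit C; enqueue O → queue [M, F, K, J, B, A, N, O]
Visit M → queue [F, K, J, B, A, N, O]
Visit F → queue [K, J, B, A, N, O]
Visit K; enqueue L → queue [J, B, A, N, O, L]
Visit J → queue [B, A, N, O, L]
Visit B → queue [A, N, O, L]
Visit A → queue [N, O, L]
Visit N → queue [O, L]
Visit O → queue [L]
Visit L → queue []

G, I, H, E, D, C, M, F, K, J, B, A, N, O, L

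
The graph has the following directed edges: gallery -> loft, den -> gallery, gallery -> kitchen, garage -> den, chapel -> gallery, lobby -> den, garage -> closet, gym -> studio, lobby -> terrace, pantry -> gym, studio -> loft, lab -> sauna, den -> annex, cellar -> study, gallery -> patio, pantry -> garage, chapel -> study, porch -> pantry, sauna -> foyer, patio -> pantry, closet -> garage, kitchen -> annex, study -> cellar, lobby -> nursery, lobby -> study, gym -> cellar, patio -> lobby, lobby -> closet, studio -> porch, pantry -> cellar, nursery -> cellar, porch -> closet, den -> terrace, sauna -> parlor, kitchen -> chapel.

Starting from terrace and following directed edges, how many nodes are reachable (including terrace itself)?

1

BFS from terrace visits: terrace
Reachable nodes: 1 of 22 total.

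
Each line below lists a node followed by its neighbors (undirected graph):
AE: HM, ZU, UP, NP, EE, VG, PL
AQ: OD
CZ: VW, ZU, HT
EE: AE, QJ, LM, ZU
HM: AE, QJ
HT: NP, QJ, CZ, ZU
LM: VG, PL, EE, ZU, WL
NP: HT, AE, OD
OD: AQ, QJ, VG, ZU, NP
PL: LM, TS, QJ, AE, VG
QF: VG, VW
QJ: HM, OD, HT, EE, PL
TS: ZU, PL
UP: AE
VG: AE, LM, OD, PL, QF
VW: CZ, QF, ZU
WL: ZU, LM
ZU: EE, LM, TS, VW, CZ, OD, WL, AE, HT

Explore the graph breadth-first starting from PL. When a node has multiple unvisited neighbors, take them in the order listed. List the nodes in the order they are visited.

Visit PL; enqueue LM, TS, QJ, AE, VG → queue [LM, TS, QJ, AE, VG]
Visit LM; enqueue EE, ZU, WL → queue [TS, QJ, AE, VG, EE, ZU, WL]
Visit TS → queue [QJ, AE, VG, EE, ZU, WL]
Visit QJ; enqueue HM, OD, HT → queue [AE, VG, EE, ZU, WL, HM, OD, HT]
Visit AE; enqueue UP, NP → queue [VG, EE, ZU, WL, HM, OD, HT, UP, NP]
Visit VG; enqueue QF → queue [EE, ZU, WL, HM, OD, HT, UP, NP, QF]
Visit EE → queue [ZU, WL, HM, OD, HT, UP, NP, QF]
Visit ZU; enqueue VW, CZ → queue [WL, HM, OD, HT, UP, NP, QF, VW, CZ]
Visit WL → queue [HM, OD, HT, UP, NP, QF, VW, CZ]
Visit HM → queue [OD, HT, UP, NP, QF, VW, CZ]
Visit OD; enqueue AQ → queue [HT, UP, NP, QF, VW, CZ, AQ]
Visit HT → queue [UP, NP, QF, VW, CZ, AQ]
Visit UP → queue [NP, QF, VW, CZ, AQ]
Visit NP → queue [QF, VW, CZ, AQ]
Visit QF → queue [VW, CZ, AQ]
Visit VW → queue [CZ, AQ]
Visit CZ → queue [AQ]
Visit AQ → queue []

PL -> LM -> TS -> QJ -> AE -> VG -> EE -> ZU -> WL -> HM -> OD -> HT -> UP -> NP -> QF -> VW -> CZ -> AQ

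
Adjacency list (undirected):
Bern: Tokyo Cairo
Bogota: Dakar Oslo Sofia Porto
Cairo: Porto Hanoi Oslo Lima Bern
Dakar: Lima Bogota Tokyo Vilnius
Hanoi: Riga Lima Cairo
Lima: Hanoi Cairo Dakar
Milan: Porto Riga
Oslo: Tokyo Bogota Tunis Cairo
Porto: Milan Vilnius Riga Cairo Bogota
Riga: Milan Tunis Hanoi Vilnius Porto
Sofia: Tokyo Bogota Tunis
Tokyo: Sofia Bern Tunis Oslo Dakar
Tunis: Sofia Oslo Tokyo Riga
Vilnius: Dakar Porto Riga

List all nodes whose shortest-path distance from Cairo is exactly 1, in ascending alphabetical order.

Level 0: Cairo
Level 1: Bern, Hanoi, Lima, Oslo, Porto
Level 2: Bogota, Dakar, Milan, Riga, Tokyo, Tunis, Vilnius
Level 3: Sofia

Bern, Hanoi, Lima, Oslo, Porto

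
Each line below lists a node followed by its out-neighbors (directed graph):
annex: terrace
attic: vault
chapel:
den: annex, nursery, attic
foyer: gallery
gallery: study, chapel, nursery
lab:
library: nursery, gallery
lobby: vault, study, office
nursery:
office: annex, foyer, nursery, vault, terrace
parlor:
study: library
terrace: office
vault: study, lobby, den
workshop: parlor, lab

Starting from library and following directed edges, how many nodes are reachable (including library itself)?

5

BFS from library visits: library, nursery, gallery, study, chapel
Reachable nodes: 5 of 16 total.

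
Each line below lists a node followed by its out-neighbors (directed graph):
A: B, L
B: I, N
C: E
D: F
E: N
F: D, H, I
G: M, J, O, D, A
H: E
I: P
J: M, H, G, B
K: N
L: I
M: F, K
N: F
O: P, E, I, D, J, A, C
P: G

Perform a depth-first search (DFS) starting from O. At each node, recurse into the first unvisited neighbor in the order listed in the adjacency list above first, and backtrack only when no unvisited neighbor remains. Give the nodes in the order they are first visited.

Visit O
O → P
P → G
G → M
M → F
F → D
F → H
H → E
E → N
F → I
M → K
G → J
J → B
G → A
A → L
O → C

O -> P -> G -> M -> F -> D -> H -> E -> N -> I -> K -> J -> B -> A -> L -> C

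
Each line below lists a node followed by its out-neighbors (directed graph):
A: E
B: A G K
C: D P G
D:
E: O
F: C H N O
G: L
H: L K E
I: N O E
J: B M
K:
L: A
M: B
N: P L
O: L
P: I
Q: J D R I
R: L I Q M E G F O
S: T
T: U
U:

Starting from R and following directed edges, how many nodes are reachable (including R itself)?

BFS from R visits: R, E, F, G, I, L, M, O, Q, C, H, N, A, B, D, J, P, K
Reachable nodes: 18 of 21 total.

18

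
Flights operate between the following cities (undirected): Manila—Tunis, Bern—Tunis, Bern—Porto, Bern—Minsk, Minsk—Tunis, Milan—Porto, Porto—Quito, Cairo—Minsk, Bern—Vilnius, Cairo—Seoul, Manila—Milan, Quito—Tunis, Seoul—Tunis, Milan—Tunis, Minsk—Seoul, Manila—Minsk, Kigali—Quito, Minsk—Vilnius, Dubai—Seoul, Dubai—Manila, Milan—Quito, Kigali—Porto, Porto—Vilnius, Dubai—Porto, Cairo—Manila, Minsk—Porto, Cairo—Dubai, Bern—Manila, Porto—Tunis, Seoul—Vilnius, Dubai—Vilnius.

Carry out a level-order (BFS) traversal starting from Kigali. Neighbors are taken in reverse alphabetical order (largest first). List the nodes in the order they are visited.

Kigali, Quito, Porto, Tunis, Milan, Vilnius, Minsk, Dubai, Bern, Seoul, Manila, Cairo

Visit Kigali; enqueue Quito, Porto → queue [Quito, Porto]
Visit Quito; enqueue Tunis, Milan → queue [Porto, Tunis, Milan]
Visit Porto; enqueue Vilnius, Minsk, Dubai, Bern → queue [Tunis, Milan, Vilnius, Minsk, Dubai, Bern]
Visit Tunis; enqueue Seoul, Manila → queue [Milan, Vilnius, Minsk, Dubai, Bern, Seoul, Manila]
Visit Milan → queue [Vilnius, Minsk, Dubai, Bern, Seoul, Manila]
Visit Vilnius → queue [Minsk, Dubai, Bern, Seoul, Manila]
Visit Minsk; enqueue Cairo → queue [Dubai, Bern, Seoul, Manila, Cairo]
Visit Dubai → queue [Bern, Seoul, Manila, Cairo]
Visit Bern → queue [Seoul, Manila, Cairo]
Visit Seoul → queue [Manila, Cairo]
Visit Manila → queue [Cairo]
Visit Cairo → queue []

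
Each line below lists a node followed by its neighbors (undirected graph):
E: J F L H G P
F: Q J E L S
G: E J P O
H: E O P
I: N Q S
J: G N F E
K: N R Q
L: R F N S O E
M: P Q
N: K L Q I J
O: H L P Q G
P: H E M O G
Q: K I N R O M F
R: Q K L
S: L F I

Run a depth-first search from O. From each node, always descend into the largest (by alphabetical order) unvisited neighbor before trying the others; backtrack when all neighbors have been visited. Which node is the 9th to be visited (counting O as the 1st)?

J

Visit O
O → Q
Q → R
R → L
L → S
S → I
I → N
N → K
N → J
J → G
G → P
P → M
P → H
H → E
E → F

Visit order: O, Q, R, L, S, I, N, K, J, G, P, M, H, E, F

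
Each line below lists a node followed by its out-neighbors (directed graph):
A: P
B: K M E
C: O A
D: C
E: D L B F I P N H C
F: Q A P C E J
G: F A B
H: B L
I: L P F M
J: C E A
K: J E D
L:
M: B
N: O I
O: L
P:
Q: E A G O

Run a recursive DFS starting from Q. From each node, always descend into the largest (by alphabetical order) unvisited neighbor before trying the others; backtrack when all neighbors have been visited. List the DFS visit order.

Visit Q
Q → O
O → L
Q → G
G → F
F → P
F → J
J → E
E → N
N → I
I → M
M → B
B → K
K → D
D → C
C → A
E → H

Q, O, L, G, F, P, J, E, N, I, M, B, K, D, C, A, H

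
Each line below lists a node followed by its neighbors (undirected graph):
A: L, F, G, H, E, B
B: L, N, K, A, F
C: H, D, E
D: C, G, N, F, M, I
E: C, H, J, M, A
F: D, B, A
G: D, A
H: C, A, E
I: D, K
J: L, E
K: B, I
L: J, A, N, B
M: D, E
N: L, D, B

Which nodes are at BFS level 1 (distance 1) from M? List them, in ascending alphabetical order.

D, E

Level 0: M
Level 1: D, E
Level 2: A, C, F, G, H, I, J, N
Level 3: B, K, L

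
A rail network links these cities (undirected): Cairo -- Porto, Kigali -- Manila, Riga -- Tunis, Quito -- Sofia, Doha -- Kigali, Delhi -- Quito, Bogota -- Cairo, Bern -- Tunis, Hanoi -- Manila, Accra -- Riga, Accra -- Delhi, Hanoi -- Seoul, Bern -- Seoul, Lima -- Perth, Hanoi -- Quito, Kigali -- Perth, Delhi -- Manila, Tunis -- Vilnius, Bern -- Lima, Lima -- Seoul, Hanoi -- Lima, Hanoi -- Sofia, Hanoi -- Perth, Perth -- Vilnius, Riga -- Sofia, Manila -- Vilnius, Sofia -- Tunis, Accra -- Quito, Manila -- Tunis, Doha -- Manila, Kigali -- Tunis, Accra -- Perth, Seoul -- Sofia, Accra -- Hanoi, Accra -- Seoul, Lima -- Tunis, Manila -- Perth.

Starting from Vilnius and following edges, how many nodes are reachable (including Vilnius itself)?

BFS from Vilnius visits: Vilnius, Manila, Perth, Tunis, Delhi, Doha, Hanoi, Kigali, Accra, Lima, Bern, Riga, Sofia, Quito, Seoul
Reachable nodes: 15 of 18 total.

15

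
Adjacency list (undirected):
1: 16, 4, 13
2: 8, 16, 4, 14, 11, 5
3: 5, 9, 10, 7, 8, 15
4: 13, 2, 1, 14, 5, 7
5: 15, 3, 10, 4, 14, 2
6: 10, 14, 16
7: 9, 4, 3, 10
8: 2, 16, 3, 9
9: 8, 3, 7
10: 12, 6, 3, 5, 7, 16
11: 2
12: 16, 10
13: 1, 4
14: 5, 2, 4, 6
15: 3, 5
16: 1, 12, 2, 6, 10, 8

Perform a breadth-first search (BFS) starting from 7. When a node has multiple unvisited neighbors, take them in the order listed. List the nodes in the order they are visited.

7 9 4 3 10 8 13 2 1 14 5 15 12 6 16 11

Visit 7; enqueue 9, 4, 3, 10 → queue [9, 4, 3, 10]
Visit 9; enqueue 8 → queue [4, 3, 10, 8]
Visit 4; enqueue 13, 2, 1, 14, 5 → queue [3, 10, 8, 13, 2, 1, 14, 5]
Visit 3; enqueue 15 → queue [10, 8, 13, 2, 1, 14, 5, 15]
Visit 10; enqueue 12, 6, 16 → queue [8, 13, 2, 1, 14, 5, 15, 12, 6, 16]
Visit 8 → queue [13, 2, 1, 14, 5, 15, 12, 6, 16]
Visit 13 → queue [2, 1, 14, 5, 15, 12, 6, 16]
Visit 2; enqueue 11 → queue [1, 14, 5, 15, 12, 6, 16, 11]
Visit 1 → queue [14, 5, 15, 12, 6, 16, 11]
Visit 14 → queue [5, 15, 12, 6, 16, 11]
Visit 5 → queue [15, 12, 6, 16, 11]
Visit 15 → queue [12, 6, 16, 11]
Visit 12 → queue [6, 16, 11]
Visit 6 → queue [16, 11]
Visit 16 → queue [11]
Visit 11 → queue []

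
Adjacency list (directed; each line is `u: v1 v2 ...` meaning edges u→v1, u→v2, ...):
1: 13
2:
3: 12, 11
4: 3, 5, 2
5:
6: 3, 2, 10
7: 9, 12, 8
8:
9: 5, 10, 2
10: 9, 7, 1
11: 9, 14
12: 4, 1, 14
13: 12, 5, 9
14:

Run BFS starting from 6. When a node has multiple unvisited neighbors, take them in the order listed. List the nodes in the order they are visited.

6, 3, 2, 10, 12, 11, 9, 7, 1, 4, 14, 5, 8, 13

Visit 6; enqueue 3, 2, 10 → queue [3, 2, 10]
Visit 3; enqueue 12, 11 → queue [2, 10, 12, 11]
Visit 2 → queue [10, 12, 11]
Visit 10; enqueue 9, 7, 1 → queue [12, 11, 9, 7, 1]
Visit 12; enqueue 4, 14 → queue [11, 9, 7, 1, 4, 14]
Visit 11 → queue [9, 7, 1, 4, 14]
Visit 9; enqueue 5 → queue [7, 1, 4, 14, 5]
Visit 7; enqueue 8 → queue [1, 4, 14, 5, 8]
Visit 1; enqueue 13 → queue [4, 14, 5, 8, 13]
Visit 4 → queue [14, 5, 8, 13]
Visit 14 → queue [5, 8, 13]
Visit 5 → queue [8, 13]
Visit 8 → queue [13]
Visit 13 → queue []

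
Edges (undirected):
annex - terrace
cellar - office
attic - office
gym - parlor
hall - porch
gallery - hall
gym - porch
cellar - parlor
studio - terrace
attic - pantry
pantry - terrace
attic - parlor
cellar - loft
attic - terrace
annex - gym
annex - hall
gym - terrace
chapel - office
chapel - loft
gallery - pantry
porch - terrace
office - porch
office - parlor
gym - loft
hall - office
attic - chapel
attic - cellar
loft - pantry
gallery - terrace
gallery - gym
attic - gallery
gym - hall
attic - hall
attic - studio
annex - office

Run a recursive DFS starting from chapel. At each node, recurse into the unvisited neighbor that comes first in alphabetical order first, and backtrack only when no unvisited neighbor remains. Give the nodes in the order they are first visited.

Visit chapel
chapel → attic
attic → cellar
cellar → loft
loft → gym
gym → annex
annex → hall
hall → gallery
gallery → pantry
pantry → terrace
terrace → porch
porch → office
office → parlor
terrace → studio

chapel -> attic -> cellar -> loft -> gym -> annex -> hall -> gallery -> pantry -> terrace -> porch -> office -> parlor -> studio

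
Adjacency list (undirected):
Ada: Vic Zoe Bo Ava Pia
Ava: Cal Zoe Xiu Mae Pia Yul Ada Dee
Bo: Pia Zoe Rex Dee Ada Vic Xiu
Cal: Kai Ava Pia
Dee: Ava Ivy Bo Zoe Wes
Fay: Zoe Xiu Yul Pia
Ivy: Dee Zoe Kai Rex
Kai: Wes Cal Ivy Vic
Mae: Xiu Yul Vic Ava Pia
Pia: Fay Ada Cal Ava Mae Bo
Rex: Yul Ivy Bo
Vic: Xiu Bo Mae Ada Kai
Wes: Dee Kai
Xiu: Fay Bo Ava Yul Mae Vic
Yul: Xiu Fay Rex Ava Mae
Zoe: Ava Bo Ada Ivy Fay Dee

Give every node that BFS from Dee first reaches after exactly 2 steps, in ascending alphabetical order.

Ada, Cal, Fay, Kai, Mae, Pia, Rex, Vic, Xiu, Yul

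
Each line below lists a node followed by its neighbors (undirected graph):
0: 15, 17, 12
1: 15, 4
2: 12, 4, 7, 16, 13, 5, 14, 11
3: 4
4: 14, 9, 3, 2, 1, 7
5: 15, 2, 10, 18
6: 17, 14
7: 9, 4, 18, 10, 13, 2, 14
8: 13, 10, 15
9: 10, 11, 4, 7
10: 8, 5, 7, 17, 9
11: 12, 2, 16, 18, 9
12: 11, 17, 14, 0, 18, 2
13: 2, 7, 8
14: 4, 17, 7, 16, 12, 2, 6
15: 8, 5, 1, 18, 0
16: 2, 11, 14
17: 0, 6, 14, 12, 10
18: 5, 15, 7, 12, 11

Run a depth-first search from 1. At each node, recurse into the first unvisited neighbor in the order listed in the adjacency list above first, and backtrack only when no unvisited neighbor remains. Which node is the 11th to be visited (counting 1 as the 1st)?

Visit 1
1 → 15
15 → 8
8 → 13
13 → 2
2 → 12
12 → 11
11 → 16
16 → 14
14 → 4
4 → 9
9 → 10
10 → 5
5 → 18
18 → 7
10 → 17
17 → 0
17 → 6
4 → 3

Visit order: 1, 15, 8, 13, 2, 12, 11, 16, 14, 4, 9, 10, 5, 18, 7, 17, 0, 6, 3

9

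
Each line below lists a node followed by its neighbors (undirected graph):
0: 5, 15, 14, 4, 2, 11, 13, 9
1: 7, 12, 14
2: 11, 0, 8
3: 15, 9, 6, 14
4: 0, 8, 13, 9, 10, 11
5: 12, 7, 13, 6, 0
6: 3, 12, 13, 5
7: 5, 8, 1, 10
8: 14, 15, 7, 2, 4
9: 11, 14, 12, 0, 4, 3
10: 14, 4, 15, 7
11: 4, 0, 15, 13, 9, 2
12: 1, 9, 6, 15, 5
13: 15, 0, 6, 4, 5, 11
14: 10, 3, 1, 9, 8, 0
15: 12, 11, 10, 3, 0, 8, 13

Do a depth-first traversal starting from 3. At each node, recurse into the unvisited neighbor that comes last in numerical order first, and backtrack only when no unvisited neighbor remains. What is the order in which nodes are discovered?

3 -> 15 -> 13 -> 11 -> 9 -> 14 -> 10 -> 7 -> 8 -> 4 -> 0 -> 5 -> 12 -> 6 -> 1 -> 2

Visit 3
3 → 15
15 → 13
13 → 11
11 → 9
9 → 14
14 → 10
10 → 7
7 → 8
8 → 4
4 → 0
0 → 5
5 → 12
12 → 6
12 → 1
0 → 2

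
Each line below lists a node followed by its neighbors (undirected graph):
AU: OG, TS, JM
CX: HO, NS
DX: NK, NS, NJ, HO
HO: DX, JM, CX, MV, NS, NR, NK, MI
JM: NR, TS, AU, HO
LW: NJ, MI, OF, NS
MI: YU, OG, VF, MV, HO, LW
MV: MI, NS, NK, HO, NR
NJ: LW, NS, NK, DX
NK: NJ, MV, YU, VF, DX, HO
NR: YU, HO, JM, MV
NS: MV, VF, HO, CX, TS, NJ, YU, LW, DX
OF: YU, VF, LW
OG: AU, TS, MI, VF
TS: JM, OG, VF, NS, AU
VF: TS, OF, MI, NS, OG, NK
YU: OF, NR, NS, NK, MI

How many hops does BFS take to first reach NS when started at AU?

Level 0: AU
Level 1: JM, OG, TS
Level 2: HO, MI, NR, NS, VF
Level 3: CX, DX, LW, MV, NJ, NK, OF, YU
NS first appears at level 2.

2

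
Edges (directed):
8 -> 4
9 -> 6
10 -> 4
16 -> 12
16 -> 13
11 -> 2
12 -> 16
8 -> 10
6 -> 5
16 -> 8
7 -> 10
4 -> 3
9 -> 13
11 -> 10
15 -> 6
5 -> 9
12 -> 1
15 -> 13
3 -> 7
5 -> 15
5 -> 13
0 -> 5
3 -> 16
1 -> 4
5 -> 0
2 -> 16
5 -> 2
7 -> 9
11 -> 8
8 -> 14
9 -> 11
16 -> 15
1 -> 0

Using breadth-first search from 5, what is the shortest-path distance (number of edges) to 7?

Level 0: 5
Level 1: 0, 2, 9, 13, 15
Level 2: 6, 11, 16
Level 3: 8, 10, 12
Level 4: 1, 4, 14
Level 5: 3
Level 6: 7
7 first appears at level 6.

6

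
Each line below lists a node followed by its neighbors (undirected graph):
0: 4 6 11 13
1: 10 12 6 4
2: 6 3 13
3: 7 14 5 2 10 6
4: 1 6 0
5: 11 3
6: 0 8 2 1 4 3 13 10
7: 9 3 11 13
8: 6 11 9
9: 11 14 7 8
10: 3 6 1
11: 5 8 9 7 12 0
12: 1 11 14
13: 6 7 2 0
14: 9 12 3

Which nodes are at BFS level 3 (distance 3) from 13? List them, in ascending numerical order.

Level 0: 13
Level 1: 0, 2, 6, 7
Level 2: 1, 3, 4, 8, 9, 10, 11
Level 3: 5, 12, 14

5, 12, 14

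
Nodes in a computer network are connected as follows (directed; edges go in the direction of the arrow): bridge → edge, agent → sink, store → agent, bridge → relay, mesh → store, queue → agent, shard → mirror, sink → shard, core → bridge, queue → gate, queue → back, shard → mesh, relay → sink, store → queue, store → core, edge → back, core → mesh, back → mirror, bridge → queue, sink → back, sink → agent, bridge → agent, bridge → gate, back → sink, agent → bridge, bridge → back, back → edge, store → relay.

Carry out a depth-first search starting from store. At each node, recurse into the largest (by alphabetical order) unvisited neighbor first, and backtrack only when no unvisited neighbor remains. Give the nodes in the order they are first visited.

Visit store
store → relay
relay → sink
sink → shard
shard → mirror
shard → mesh
sink → back
back → edge
sink → agent
agent → bridge
bridge → queue
queue → gate
store → core

store relay sink shard mirror mesh back edge agent bridge queue gate core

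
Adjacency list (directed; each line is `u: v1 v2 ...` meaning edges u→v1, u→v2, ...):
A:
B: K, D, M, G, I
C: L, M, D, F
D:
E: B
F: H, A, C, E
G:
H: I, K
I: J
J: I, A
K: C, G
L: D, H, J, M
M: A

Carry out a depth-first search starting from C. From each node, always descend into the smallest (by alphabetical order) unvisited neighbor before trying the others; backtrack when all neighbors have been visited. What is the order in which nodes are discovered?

C → D → F → A → E → B → G → I → J → K → M → H → L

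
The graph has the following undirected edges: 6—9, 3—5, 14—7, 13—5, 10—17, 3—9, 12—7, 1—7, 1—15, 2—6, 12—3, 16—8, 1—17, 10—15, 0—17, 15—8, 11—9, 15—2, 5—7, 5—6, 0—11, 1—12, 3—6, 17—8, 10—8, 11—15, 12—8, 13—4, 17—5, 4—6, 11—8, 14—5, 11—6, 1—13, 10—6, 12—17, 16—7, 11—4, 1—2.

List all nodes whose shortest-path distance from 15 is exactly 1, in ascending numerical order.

Level 0: 15
Level 1: 1, 2, 8, 10, 11
Level 2: 0, 4, 6, 7, 9, 12, 13, 16, 17
Level 3: 3, 5, 14

1, 2, 8, 10, 11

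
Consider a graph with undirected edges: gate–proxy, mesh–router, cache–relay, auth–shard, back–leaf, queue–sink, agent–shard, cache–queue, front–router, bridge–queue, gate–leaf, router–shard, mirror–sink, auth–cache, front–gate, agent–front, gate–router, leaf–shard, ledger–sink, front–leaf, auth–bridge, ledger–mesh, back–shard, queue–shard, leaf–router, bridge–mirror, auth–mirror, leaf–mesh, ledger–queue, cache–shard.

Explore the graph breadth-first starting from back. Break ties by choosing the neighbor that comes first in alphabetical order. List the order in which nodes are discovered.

Visit back; enqueue leaf, shard → queue [leaf, shard]
Visit leaf; enqueue front, gate, mesh, router → queue [shard, front, gate, mesh, router]
Visit shard; enqueue agent, auth, cache, queue → queue [front, gate, mesh, router, agent, auth, cache, queue]
Visit front → queue [gate, mesh, router, agent, auth, cache, queue]
Visit gate; enqueue proxy → queue [mesh, router, agent, auth, cache, queue, proxy]
Visit mesh; enqueue ledger → queue [router, agent, auth, cache, queue, proxy, ledger]
Visit router → queue [agent, auth, cache, queue, proxy, ledger]
Visit agent → queue [auth, cache, queue, proxy, ledger]
Visit auth; enqueue bridge, mirror → queue [cache, queue, proxy, ledger, bridge, mirror]
Visit cache; enqueue relay → queue [queue, proxy, ledger, bridge, mirror, relay]
Visit queue; enqueue sink → queue [proxy, ledger, bridge, mirror, relay, sink]
Visit proxy → queue [ledger, bridge, mirror, relay, sink]
Visit ledger → queue [bridge, mirror, relay, sink]
Visit bridge → queue [mirror, relay, sink]
Visit mirror → queue [relay, sink]
Visit relay → queue [sink]
Visit sink → queue []

back → leaf → shard → front → gate → mesh → router → agent → auth → cache → queue → proxy → ledger → bridge → mirror → relay → sink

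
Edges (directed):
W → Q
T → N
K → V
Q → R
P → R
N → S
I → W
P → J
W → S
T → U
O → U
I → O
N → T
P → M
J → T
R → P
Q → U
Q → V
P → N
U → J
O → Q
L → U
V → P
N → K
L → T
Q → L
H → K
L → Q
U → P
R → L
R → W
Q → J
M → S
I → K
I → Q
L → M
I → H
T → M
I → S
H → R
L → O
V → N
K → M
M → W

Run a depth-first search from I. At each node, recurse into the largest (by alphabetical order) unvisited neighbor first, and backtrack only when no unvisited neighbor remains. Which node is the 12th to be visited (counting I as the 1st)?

N

Visit I
I → W
W → S
W → Q
Q → V
V → P
P → R
R → L
L → U
U → J
J → T
T → N
N → K
K → M
L → O
I → H

Visit order: I, W, S, Q, V, P, R, L, U, J, T, N, K, M, O, H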